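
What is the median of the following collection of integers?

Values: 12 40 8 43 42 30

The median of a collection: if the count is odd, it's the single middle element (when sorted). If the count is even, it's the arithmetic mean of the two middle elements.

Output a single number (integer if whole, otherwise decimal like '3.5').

Step 1: insert 12 -> lo=[12] (size 1, max 12) hi=[] (size 0) -> median=12
Step 2: insert 40 -> lo=[12] (size 1, max 12) hi=[40] (size 1, min 40) -> median=26
Step 3: insert 8 -> lo=[8, 12] (size 2, max 12) hi=[40] (size 1, min 40) -> median=12
Step 4: insert 43 -> lo=[8, 12] (size 2, max 12) hi=[40, 43] (size 2, min 40) -> median=26
Step 5: insert 42 -> lo=[8, 12, 40] (size 3, max 40) hi=[42, 43] (size 2, min 42) -> median=40
Step 6: insert 30 -> lo=[8, 12, 30] (size 3, max 30) hi=[40, 42, 43] (size 3, min 40) -> median=35

Answer: 35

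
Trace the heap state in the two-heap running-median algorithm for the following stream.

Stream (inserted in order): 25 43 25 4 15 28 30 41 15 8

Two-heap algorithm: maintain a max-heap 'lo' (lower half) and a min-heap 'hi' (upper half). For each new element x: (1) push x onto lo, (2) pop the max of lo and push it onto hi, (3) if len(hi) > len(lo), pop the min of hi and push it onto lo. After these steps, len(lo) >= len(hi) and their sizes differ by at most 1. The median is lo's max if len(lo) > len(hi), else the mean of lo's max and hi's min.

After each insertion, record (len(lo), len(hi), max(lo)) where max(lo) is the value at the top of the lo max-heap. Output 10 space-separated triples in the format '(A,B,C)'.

Step 1: insert 25 -> lo=[25] hi=[] -> (len(lo)=1, len(hi)=0, max(lo)=25)
Step 2: insert 43 -> lo=[25] hi=[43] -> (len(lo)=1, len(hi)=1, max(lo)=25)
Step 3: insert 25 -> lo=[25, 25] hi=[43] -> (len(lo)=2, len(hi)=1, max(lo)=25)
Step 4: insert 4 -> lo=[4, 25] hi=[25, 43] -> (len(lo)=2, len(hi)=2, max(lo)=25)
Step 5: insert 15 -> lo=[4, 15, 25] hi=[25, 43] -> (len(lo)=3, len(hi)=2, max(lo)=25)
Step 6: insert 28 -> lo=[4, 15, 25] hi=[25, 28, 43] -> (len(lo)=3, len(hi)=3, max(lo)=25)
Step 7: insert 30 -> lo=[4, 15, 25, 25] hi=[28, 30, 43] -> (len(lo)=4, len(hi)=3, max(lo)=25)
Step 8: insert 41 -> lo=[4, 15, 25, 25] hi=[28, 30, 41, 43] -> (len(lo)=4, len(hi)=4, max(lo)=25)
Step 9: insert 15 -> lo=[4, 15, 15, 25, 25] hi=[28, 30, 41, 43] -> (len(lo)=5, len(hi)=4, max(lo)=25)
Step 10: insert 8 -> lo=[4, 8, 15, 15, 25] hi=[25, 28, 30, 41, 43] -> (len(lo)=5, len(hi)=5, max(lo)=25)

Answer: (1,0,25) (1,1,25) (2,1,25) (2,2,25) (3,2,25) (3,3,25) (4,3,25) (4,4,25) (5,4,25) (5,5,25)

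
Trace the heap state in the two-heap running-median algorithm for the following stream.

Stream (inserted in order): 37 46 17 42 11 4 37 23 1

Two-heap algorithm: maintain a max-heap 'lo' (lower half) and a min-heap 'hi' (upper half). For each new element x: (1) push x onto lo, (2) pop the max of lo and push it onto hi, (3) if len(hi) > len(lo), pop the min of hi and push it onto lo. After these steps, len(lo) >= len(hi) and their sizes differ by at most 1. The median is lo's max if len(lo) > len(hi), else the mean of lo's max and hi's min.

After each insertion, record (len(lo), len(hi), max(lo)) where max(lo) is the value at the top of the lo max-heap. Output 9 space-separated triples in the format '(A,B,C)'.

Answer: (1,0,37) (1,1,37) (2,1,37) (2,2,37) (3,2,37) (3,3,17) (4,3,37) (4,4,23) (5,4,23)

Derivation:
Step 1: insert 37 -> lo=[37] hi=[] -> (len(lo)=1, len(hi)=0, max(lo)=37)
Step 2: insert 46 -> lo=[37] hi=[46] -> (len(lo)=1, len(hi)=1, max(lo)=37)
Step 3: insert 17 -> lo=[17, 37] hi=[46] -> (len(lo)=2, len(hi)=1, max(lo)=37)
Step 4: insert 42 -> lo=[17, 37] hi=[42, 46] -> (len(lo)=2, len(hi)=2, max(lo)=37)
Step 5: insert 11 -> lo=[11, 17, 37] hi=[42, 46] -> (len(lo)=3, len(hi)=2, max(lo)=37)
Step 6: insert 4 -> lo=[4, 11, 17] hi=[37, 42, 46] -> (len(lo)=3, len(hi)=3, max(lo)=17)
Step 7: insert 37 -> lo=[4, 11, 17, 37] hi=[37, 42, 46] -> (len(lo)=4, len(hi)=3, max(lo)=37)
Step 8: insert 23 -> lo=[4, 11, 17, 23] hi=[37, 37, 42, 46] -> (len(lo)=4, len(hi)=4, max(lo)=23)
Step 9: insert 1 -> lo=[1, 4, 11, 17, 23] hi=[37, 37, 42, 46] -> (len(lo)=5, len(hi)=4, max(lo)=23)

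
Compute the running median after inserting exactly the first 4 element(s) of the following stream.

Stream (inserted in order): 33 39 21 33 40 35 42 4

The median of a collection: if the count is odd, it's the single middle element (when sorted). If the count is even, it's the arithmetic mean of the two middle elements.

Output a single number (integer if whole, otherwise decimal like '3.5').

Answer: 33

Derivation:
Step 1: insert 33 -> lo=[33] (size 1, max 33) hi=[] (size 0) -> median=33
Step 2: insert 39 -> lo=[33] (size 1, max 33) hi=[39] (size 1, min 39) -> median=36
Step 3: insert 21 -> lo=[21, 33] (size 2, max 33) hi=[39] (size 1, min 39) -> median=33
Step 4: insert 33 -> lo=[21, 33] (size 2, max 33) hi=[33, 39] (size 2, min 33) -> median=33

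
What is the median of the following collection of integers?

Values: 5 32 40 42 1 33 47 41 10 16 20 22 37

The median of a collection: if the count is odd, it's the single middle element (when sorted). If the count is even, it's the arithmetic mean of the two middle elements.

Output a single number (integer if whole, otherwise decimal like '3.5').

Answer: 32

Derivation:
Step 1: insert 5 -> lo=[5] (size 1, max 5) hi=[] (size 0) -> median=5
Step 2: insert 32 -> lo=[5] (size 1, max 5) hi=[32] (size 1, min 32) -> median=18.5
Step 3: insert 40 -> lo=[5, 32] (size 2, max 32) hi=[40] (size 1, min 40) -> median=32
Step 4: insert 42 -> lo=[5, 32] (size 2, max 32) hi=[40, 42] (size 2, min 40) -> median=36
Step 5: insert 1 -> lo=[1, 5, 32] (size 3, max 32) hi=[40, 42] (size 2, min 40) -> median=32
Step 6: insert 33 -> lo=[1, 5, 32] (size 3, max 32) hi=[33, 40, 42] (size 3, min 33) -> median=32.5
Step 7: insert 47 -> lo=[1, 5, 32, 33] (size 4, max 33) hi=[40, 42, 47] (size 3, min 40) -> median=33
Step 8: insert 41 -> lo=[1, 5, 32, 33] (size 4, max 33) hi=[40, 41, 42, 47] (size 4, min 40) -> median=36.5
Step 9: insert 10 -> lo=[1, 5, 10, 32, 33] (size 5, max 33) hi=[40, 41, 42, 47] (size 4, min 40) -> median=33
Step 10: insert 16 -> lo=[1, 5, 10, 16, 32] (size 5, max 32) hi=[33, 40, 41, 42, 47] (size 5, min 33) -> median=32.5
Step 11: insert 20 -> lo=[1, 5, 10, 16, 20, 32] (size 6, max 32) hi=[33, 40, 41, 42, 47] (size 5, min 33) -> median=32
Step 12: insert 22 -> lo=[1, 5, 10, 16, 20, 22] (size 6, max 22) hi=[32, 33, 40, 41, 42, 47] (size 6, min 32) -> median=27
Step 13: insert 37 -> lo=[1, 5, 10, 16, 20, 22, 32] (size 7, max 32) hi=[33, 37, 40, 41, 42, 47] (size 6, min 33) -> median=32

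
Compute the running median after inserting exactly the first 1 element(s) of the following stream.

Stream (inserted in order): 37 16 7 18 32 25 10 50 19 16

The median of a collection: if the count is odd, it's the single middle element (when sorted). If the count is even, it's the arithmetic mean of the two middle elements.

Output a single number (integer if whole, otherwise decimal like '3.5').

Step 1: insert 37 -> lo=[37] (size 1, max 37) hi=[] (size 0) -> median=37

Answer: 37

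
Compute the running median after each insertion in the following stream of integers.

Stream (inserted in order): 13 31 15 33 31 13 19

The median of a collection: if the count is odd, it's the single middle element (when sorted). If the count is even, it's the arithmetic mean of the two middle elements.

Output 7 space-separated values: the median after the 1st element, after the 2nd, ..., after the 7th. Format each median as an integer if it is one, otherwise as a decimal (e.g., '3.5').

Step 1: insert 13 -> lo=[13] (size 1, max 13) hi=[] (size 0) -> median=13
Step 2: insert 31 -> lo=[13] (size 1, max 13) hi=[31] (size 1, min 31) -> median=22
Step 3: insert 15 -> lo=[13, 15] (size 2, max 15) hi=[31] (size 1, min 31) -> median=15
Step 4: insert 33 -> lo=[13, 15] (size 2, max 15) hi=[31, 33] (size 2, min 31) -> median=23
Step 5: insert 31 -> lo=[13, 15, 31] (size 3, max 31) hi=[31, 33] (size 2, min 31) -> median=31
Step 6: insert 13 -> lo=[13, 13, 15] (size 3, max 15) hi=[31, 31, 33] (size 3, min 31) -> median=23
Step 7: insert 19 -> lo=[13, 13, 15, 19] (size 4, max 19) hi=[31, 31, 33] (size 3, min 31) -> median=19

Answer: 13 22 15 23 31 23 19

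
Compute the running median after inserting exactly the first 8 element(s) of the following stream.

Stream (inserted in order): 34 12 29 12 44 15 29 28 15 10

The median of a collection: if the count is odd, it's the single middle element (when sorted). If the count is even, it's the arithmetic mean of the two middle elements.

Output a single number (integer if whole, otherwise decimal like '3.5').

Answer: 28.5

Derivation:
Step 1: insert 34 -> lo=[34] (size 1, max 34) hi=[] (size 0) -> median=34
Step 2: insert 12 -> lo=[12] (size 1, max 12) hi=[34] (size 1, min 34) -> median=23
Step 3: insert 29 -> lo=[12, 29] (size 2, max 29) hi=[34] (size 1, min 34) -> median=29
Step 4: insert 12 -> lo=[12, 12] (size 2, max 12) hi=[29, 34] (size 2, min 29) -> median=20.5
Step 5: insert 44 -> lo=[12, 12, 29] (size 3, max 29) hi=[34, 44] (size 2, min 34) -> median=29
Step 6: insert 15 -> lo=[12, 12, 15] (size 3, max 15) hi=[29, 34, 44] (size 3, min 29) -> median=22
Step 7: insert 29 -> lo=[12, 12, 15, 29] (size 4, max 29) hi=[29, 34, 44] (size 3, min 29) -> median=29
Step 8: insert 28 -> lo=[12, 12, 15, 28] (size 4, max 28) hi=[29, 29, 34, 44] (size 4, min 29) -> median=28.5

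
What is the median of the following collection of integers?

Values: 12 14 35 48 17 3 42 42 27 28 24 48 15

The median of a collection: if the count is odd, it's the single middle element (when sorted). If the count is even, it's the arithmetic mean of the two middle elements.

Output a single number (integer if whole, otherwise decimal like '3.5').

Step 1: insert 12 -> lo=[12] (size 1, max 12) hi=[] (size 0) -> median=12
Step 2: insert 14 -> lo=[12] (size 1, max 12) hi=[14] (size 1, min 14) -> median=13
Step 3: insert 35 -> lo=[12, 14] (size 2, max 14) hi=[35] (size 1, min 35) -> median=14
Step 4: insert 48 -> lo=[12, 14] (size 2, max 14) hi=[35, 48] (size 2, min 35) -> median=24.5
Step 5: insert 17 -> lo=[12, 14, 17] (size 3, max 17) hi=[35, 48] (size 2, min 35) -> median=17
Step 6: insert 3 -> lo=[3, 12, 14] (size 3, max 14) hi=[17, 35, 48] (size 3, min 17) -> median=15.5
Step 7: insert 42 -> lo=[3, 12, 14, 17] (size 4, max 17) hi=[35, 42, 48] (size 3, min 35) -> median=17
Step 8: insert 42 -> lo=[3, 12, 14, 17] (size 4, max 17) hi=[35, 42, 42, 48] (size 4, min 35) -> median=26
Step 9: insert 27 -> lo=[3, 12, 14, 17, 27] (size 5, max 27) hi=[35, 42, 42, 48] (size 4, min 35) -> median=27
Step 10: insert 28 -> lo=[3, 12, 14, 17, 27] (size 5, max 27) hi=[28, 35, 42, 42, 48] (size 5, min 28) -> median=27.5
Step 11: insert 24 -> lo=[3, 12, 14, 17, 24, 27] (size 6, max 27) hi=[28, 35, 42, 42, 48] (size 5, min 28) -> median=27
Step 12: insert 48 -> lo=[3, 12, 14, 17, 24, 27] (size 6, max 27) hi=[28, 35, 42, 42, 48, 48] (size 6, min 28) -> median=27.5
Step 13: insert 15 -> lo=[3, 12, 14, 15, 17, 24, 27] (size 7, max 27) hi=[28, 35, 42, 42, 48, 48] (size 6, min 28) -> median=27

Answer: 27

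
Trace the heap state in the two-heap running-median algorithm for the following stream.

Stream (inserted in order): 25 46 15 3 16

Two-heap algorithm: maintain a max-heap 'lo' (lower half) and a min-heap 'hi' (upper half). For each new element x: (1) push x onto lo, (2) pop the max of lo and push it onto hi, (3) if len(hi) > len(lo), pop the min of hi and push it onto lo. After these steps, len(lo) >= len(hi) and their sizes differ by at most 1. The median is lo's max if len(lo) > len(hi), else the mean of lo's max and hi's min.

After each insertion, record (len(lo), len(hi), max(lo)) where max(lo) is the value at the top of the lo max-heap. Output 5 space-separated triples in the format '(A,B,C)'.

Step 1: insert 25 -> lo=[25] hi=[] -> (len(lo)=1, len(hi)=0, max(lo)=25)
Step 2: insert 46 -> lo=[25] hi=[46] -> (len(lo)=1, len(hi)=1, max(lo)=25)
Step 3: insert 15 -> lo=[15, 25] hi=[46] -> (len(lo)=2, len(hi)=1, max(lo)=25)
Step 4: insert 3 -> lo=[3, 15] hi=[25, 46] -> (len(lo)=2, len(hi)=2, max(lo)=15)
Step 5: insert 16 -> lo=[3, 15, 16] hi=[25, 46] -> (len(lo)=3, len(hi)=2, max(lo)=16)

Answer: (1,0,25) (1,1,25) (2,1,25) (2,2,15) (3,2,16)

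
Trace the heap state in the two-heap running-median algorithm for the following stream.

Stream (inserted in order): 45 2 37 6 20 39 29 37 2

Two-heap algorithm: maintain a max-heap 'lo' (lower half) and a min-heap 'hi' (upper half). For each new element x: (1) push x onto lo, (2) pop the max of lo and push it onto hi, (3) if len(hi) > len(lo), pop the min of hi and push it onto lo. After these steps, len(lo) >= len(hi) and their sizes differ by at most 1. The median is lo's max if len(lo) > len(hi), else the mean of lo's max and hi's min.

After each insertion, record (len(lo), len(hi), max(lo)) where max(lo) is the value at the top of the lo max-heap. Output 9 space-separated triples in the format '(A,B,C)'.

Step 1: insert 45 -> lo=[45] hi=[] -> (len(lo)=1, len(hi)=0, max(lo)=45)
Step 2: insert 2 -> lo=[2] hi=[45] -> (len(lo)=1, len(hi)=1, max(lo)=2)
Step 3: insert 37 -> lo=[2, 37] hi=[45] -> (len(lo)=2, len(hi)=1, max(lo)=37)
Step 4: insert 6 -> lo=[2, 6] hi=[37, 45] -> (len(lo)=2, len(hi)=2, max(lo)=6)
Step 5: insert 20 -> lo=[2, 6, 20] hi=[37, 45] -> (len(lo)=3, len(hi)=2, max(lo)=20)
Step 6: insert 39 -> lo=[2, 6, 20] hi=[37, 39, 45] -> (len(lo)=3, len(hi)=3, max(lo)=20)
Step 7: insert 29 -> lo=[2, 6, 20, 29] hi=[37, 39, 45] -> (len(lo)=4, len(hi)=3, max(lo)=29)
Step 8: insert 37 -> lo=[2, 6, 20, 29] hi=[37, 37, 39, 45] -> (len(lo)=4, len(hi)=4, max(lo)=29)
Step 9: insert 2 -> lo=[2, 2, 6, 20, 29] hi=[37, 37, 39, 45] -> (len(lo)=5, len(hi)=4, max(lo)=29)

Answer: (1,0,45) (1,1,2) (2,1,37) (2,2,6) (3,2,20) (3,3,20) (4,3,29) (4,4,29) (5,4,29)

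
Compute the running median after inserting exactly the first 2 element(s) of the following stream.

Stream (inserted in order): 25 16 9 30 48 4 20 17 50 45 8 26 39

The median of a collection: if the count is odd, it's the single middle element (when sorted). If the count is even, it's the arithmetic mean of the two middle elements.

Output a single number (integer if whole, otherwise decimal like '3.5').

Step 1: insert 25 -> lo=[25] (size 1, max 25) hi=[] (size 0) -> median=25
Step 2: insert 16 -> lo=[16] (size 1, max 16) hi=[25] (size 1, min 25) -> median=20.5

Answer: 20.5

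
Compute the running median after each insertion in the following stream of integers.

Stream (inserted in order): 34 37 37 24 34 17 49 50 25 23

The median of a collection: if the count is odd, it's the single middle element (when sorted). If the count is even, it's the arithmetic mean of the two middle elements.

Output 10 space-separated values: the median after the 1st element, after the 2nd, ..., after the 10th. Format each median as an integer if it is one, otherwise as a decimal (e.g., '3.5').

Answer: 34 35.5 37 35.5 34 34 34 35.5 34 34

Derivation:
Step 1: insert 34 -> lo=[34] (size 1, max 34) hi=[] (size 0) -> median=34
Step 2: insert 37 -> lo=[34] (size 1, max 34) hi=[37] (size 1, min 37) -> median=35.5
Step 3: insert 37 -> lo=[34, 37] (size 2, max 37) hi=[37] (size 1, min 37) -> median=37
Step 4: insert 24 -> lo=[24, 34] (size 2, max 34) hi=[37, 37] (size 2, min 37) -> median=35.5
Step 5: insert 34 -> lo=[24, 34, 34] (size 3, max 34) hi=[37, 37] (size 2, min 37) -> median=34
Step 6: insert 17 -> lo=[17, 24, 34] (size 3, max 34) hi=[34, 37, 37] (size 3, min 34) -> median=34
Step 7: insert 49 -> lo=[17, 24, 34, 34] (size 4, max 34) hi=[37, 37, 49] (size 3, min 37) -> median=34
Step 8: insert 50 -> lo=[17, 24, 34, 34] (size 4, max 34) hi=[37, 37, 49, 50] (size 4, min 37) -> median=35.5
Step 9: insert 25 -> lo=[17, 24, 25, 34, 34] (size 5, max 34) hi=[37, 37, 49, 50] (size 4, min 37) -> median=34
Step 10: insert 23 -> lo=[17, 23, 24, 25, 34] (size 5, max 34) hi=[34, 37, 37, 49, 50] (size 5, min 34) -> median=34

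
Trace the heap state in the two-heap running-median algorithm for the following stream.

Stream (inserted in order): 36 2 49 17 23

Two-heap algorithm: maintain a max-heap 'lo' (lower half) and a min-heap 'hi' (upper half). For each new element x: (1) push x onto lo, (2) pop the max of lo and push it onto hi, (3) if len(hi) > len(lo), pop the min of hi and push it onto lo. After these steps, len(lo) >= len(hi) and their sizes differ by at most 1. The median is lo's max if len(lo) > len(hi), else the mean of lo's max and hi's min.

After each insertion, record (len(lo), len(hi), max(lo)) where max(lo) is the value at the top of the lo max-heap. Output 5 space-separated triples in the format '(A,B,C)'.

Answer: (1,0,36) (1,1,2) (2,1,36) (2,2,17) (3,2,23)

Derivation:
Step 1: insert 36 -> lo=[36] hi=[] -> (len(lo)=1, len(hi)=0, max(lo)=36)
Step 2: insert 2 -> lo=[2] hi=[36] -> (len(lo)=1, len(hi)=1, max(lo)=2)
Step 3: insert 49 -> lo=[2, 36] hi=[49] -> (len(lo)=2, len(hi)=1, max(lo)=36)
Step 4: insert 17 -> lo=[2, 17] hi=[36, 49] -> (len(lo)=2, len(hi)=2, max(lo)=17)
Step 5: insert 23 -> lo=[2, 17, 23] hi=[36, 49] -> (len(lo)=3, len(hi)=2, max(lo)=23)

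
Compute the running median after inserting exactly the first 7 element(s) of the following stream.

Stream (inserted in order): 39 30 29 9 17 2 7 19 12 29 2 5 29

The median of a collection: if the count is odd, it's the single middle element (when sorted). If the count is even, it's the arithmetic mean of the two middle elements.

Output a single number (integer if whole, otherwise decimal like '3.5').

Answer: 17

Derivation:
Step 1: insert 39 -> lo=[39] (size 1, max 39) hi=[] (size 0) -> median=39
Step 2: insert 30 -> lo=[30] (size 1, max 30) hi=[39] (size 1, min 39) -> median=34.5
Step 3: insert 29 -> lo=[29, 30] (size 2, max 30) hi=[39] (size 1, min 39) -> median=30
Step 4: insert 9 -> lo=[9, 29] (size 2, max 29) hi=[30, 39] (size 2, min 30) -> median=29.5
Step 5: insert 17 -> lo=[9, 17, 29] (size 3, max 29) hi=[30, 39] (size 2, min 30) -> median=29
Step 6: insert 2 -> lo=[2, 9, 17] (size 3, max 17) hi=[29, 30, 39] (size 3, min 29) -> median=23
Step 7: insert 7 -> lo=[2, 7, 9, 17] (size 4, max 17) hi=[29, 30, 39] (size 3, min 29) -> median=17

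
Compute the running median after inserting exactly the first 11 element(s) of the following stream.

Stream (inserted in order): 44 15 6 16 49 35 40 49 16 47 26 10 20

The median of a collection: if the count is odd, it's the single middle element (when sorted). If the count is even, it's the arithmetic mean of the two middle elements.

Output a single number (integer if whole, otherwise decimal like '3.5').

Answer: 35

Derivation:
Step 1: insert 44 -> lo=[44] (size 1, max 44) hi=[] (size 0) -> median=44
Step 2: insert 15 -> lo=[15] (size 1, max 15) hi=[44] (size 1, min 44) -> median=29.5
Step 3: insert 6 -> lo=[6, 15] (size 2, max 15) hi=[44] (size 1, min 44) -> median=15
Step 4: insert 16 -> lo=[6, 15] (size 2, max 15) hi=[16, 44] (size 2, min 16) -> median=15.5
Step 5: insert 49 -> lo=[6, 15, 16] (size 3, max 16) hi=[44, 49] (size 2, min 44) -> median=16
Step 6: insert 35 -> lo=[6, 15, 16] (size 3, max 16) hi=[35, 44, 49] (size 3, min 35) -> median=25.5
Step 7: insert 40 -> lo=[6, 15, 16, 35] (size 4, max 35) hi=[40, 44, 49] (size 3, min 40) -> median=35
Step 8: insert 49 -> lo=[6, 15, 16, 35] (size 4, max 35) hi=[40, 44, 49, 49] (size 4, min 40) -> median=37.5
Step 9: insert 16 -> lo=[6, 15, 16, 16, 35] (size 5, max 35) hi=[40, 44, 49, 49] (size 4, min 40) -> median=35
Step 10: insert 47 -> lo=[6, 15, 16, 16, 35] (size 5, max 35) hi=[40, 44, 47, 49, 49] (size 5, min 40) -> median=37.5
Step 11: insert 26 -> lo=[6, 15, 16, 16, 26, 35] (size 6, max 35) hi=[40, 44, 47, 49, 49] (size 5, min 40) -> median=35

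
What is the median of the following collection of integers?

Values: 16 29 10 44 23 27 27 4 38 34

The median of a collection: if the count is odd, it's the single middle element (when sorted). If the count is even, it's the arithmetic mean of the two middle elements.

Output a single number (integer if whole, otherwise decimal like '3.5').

Answer: 27

Derivation:
Step 1: insert 16 -> lo=[16] (size 1, max 16) hi=[] (size 0) -> median=16
Step 2: insert 29 -> lo=[16] (size 1, max 16) hi=[29] (size 1, min 29) -> median=22.5
Step 3: insert 10 -> lo=[10, 16] (size 2, max 16) hi=[29] (size 1, min 29) -> median=16
Step 4: insert 44 -> lo=[10, 16] (size 2, max 16) hi=[29, 44] (size 2, min 29) -> median=22.5
Step 5: insert 23 -> lo=[10, 16, 23] (size 3, max 23) hi=[29, 44] (size 2, min 29) -> median=23
Step 6: insert 27 -> lo=[10, 16, 23] (size 3, max 23) hi=[27, 29, 44] (size 3, min 27) -> median=25
Step 7: insert 27 -> lo=[10, 16, 23, 27] (size 4, max 27) hi=[27, 29, 44] (size 3, min 27) -> median=27
Step 8: insert 4 -> lo=[4, 10, 16, 23] (size 4, max 23) hi=[27, 27, 29, 44] (size 4, min 27) -> median=25
Step 9: insert 38 -> lo=[4, 10, 16, 23, 27] (size 5, max 27) hi=[27, 29, 38, 44] (size 4, min 27) -> median=27
Step 10: insert 34 -> lo=[4, 10, 16, 23, 27] (size 5, max 27) hi=[27, 29, 34, 38, 44] (size 5, min 27) -> median=27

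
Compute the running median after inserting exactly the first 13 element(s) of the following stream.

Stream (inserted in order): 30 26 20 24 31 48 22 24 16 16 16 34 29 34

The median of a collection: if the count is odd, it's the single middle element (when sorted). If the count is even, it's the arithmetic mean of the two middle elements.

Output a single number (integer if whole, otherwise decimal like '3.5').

Answer: 24

Derivation:
Step 1: insert 30 -> lo=[30] (size 1, max 30) hi=[] (size 0) -> median=30
Step 2: insert 26 -> lo=[26] (size 1, max 26) hi=[30] (size 1, min 30) -> median=28
Step 3: insert 20 -> lo=[20, 26] (size 2, max 26) hi=[30] (size 1, min 30) -> median=26
Step 4: insert 24 -> lo=[20, 24] (size 2, max 24) hi=[26, 30] (size 2, min 26) -> median=25
Step 5: insert 31 -> lo=[20, 24, 26] (size 3, max 26) hi=[30, 31] (size 2, min 30) -> median=26
Step 6: insert 48 -> lo=[20, 24, 26] (size 3, max 26) hi=[30, 31, 48] (size 3, min 30) -> median=28
Step 7: insert 22 -> lo=[20, 22, 24, 26] (size 4, max 26) hi=[30, 31, 48] (size 3, min 30) -> median=26
Step 8: insert 24 -> lo=[20, 22, 24, 24] (size 4, max 24) hi=[26, 30, 31, 48] (size 4, min 26) -> median=25
Step 9: insert 16 -> lo=[16, 20, 22, 24, 24] (size 5, max 24) hi=[26, 30, 31, 48] (size 4, min 26) -> median=24
Step 10: insert 16 -> lo=[16, 16, 20, 22, 24] (size 5, max 24) hi=[24, 26, 30, 31, 48] (size 5, min 24) -> median=24
Step 11: insert 16 -> lo=[16, 16, 16, 20, 22, 24] (size 6, max 24) hi=[24, 26, 30, 31, 48] (size 5, min 24) -> median=24
Step 12: insert 34 -> lo=[16, 16, 16, 20, 22, 24] (size 6, max 24) hi=[24, 26, 30, 31, 34, 48] (size 6, min 24) -> median=24
Step 13: insert 29 -> lo=[16, 16, 16, 20, 22, 24, 24] (size 7, max 24) hi=[26, 29, 30, 31, 34, 48] (size 6, min 26) -> median=24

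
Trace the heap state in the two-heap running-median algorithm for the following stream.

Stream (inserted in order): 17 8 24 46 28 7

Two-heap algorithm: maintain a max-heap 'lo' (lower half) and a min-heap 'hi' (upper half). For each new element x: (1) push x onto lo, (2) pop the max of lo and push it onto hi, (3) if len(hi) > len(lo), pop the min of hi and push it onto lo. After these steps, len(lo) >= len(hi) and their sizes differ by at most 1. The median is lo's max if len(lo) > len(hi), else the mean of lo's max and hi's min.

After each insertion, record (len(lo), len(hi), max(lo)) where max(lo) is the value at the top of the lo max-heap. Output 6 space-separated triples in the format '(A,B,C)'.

Step 1: insert 17 -> lo=[17] hi=[] -> (len(lo)=1, len(hi)=0, max(lo)=17)
Step 2: insert 8 -> lo=[8] hi=[17] -> (len(lo)=1, len(hi)=1, max(lo)=8)
Step 3: insert 24 -> lo=[8, 17] hi=[24] -> (len(lo)=2, len(hi)=1, max(lo)=17)
Step 4: insert 46 -> lo=[8, 17] hi=[24, 46] -> (len(lo)=2, len(hi)=2, max(lo)=17)
Step 5: insert 28 -> lo=[8, 17, 24] hi=[28, 46] -> (len(lo)=3, len(hi)=2, max(lo)=24)
Step 6: insert 7 -> lo=[7, 8, 17] hi=[24, 28, 46] -> (len(lo)=3, len(hi)=3, max(lo)=17)

Answer: (1,0,17) (1,1,8) (2,1,17) (2,2,17) (3,2,24) (3,3,17)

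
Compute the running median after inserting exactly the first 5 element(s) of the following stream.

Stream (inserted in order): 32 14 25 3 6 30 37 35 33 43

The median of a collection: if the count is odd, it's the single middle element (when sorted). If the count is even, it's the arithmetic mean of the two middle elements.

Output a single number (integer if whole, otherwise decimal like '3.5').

Step 1: insert 32 -> lo=[32] (size 1, max 32) hi=[] (size 0) -> median=32
Step 2: insert 14 -> lo=[14] (size 1, max 14) hi=[32] (size 1, min 32) -> median=23
Step 3: insert 25 -> lo=[14, 25] (size 2, max 25) hi=[32] (size 1, min 32) -> median=25
Step 4: insert 3 -> lo=[3, 14] (size 2, max 14) hi=[25, 32] (size 2, min 25) -> median=19.5
Step 5: insert 6 -> lo=[3, 6, 14] (size 3, max 14) hi=[25, 32] (size 2, min 25) -> median=14

Answer: 14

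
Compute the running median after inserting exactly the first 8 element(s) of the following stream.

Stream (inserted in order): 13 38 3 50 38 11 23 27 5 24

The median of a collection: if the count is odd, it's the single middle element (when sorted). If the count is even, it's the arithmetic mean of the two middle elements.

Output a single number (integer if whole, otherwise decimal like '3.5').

Answer: 25

Derivation:
Step 1: insert 13 -> lo=[13] (size 1, max 13) hi=[] (size 0) -> median=13
Step 2: insert 38 -> lo=[13] (size 1, max 13) hi=[38] (size 1, min 38) -> median=25.5
Step 3: insert 3 -> lo=[3, 13] (size 2, max 13) hi=[38] (size 1, min 38) -> median=13
Step 4: insert 50 -> lo=[3, 13] (size 2, max 13) hi=[38, 50] (size 2, min 38) -> median=25.5
Step 5: insert 38 -> lo=[3, 13, 38] (size 3, max 38) hi=[38, 50] (size 2, min 38) -> median=38
Step 6: insert 11 -> lo=[3, 11, 13] (size 3, max 13) hi=[38, 38, 50] (size 3, min 38) -> median=25.5
Step 7: insert 23 -> lo=[3, 11, 13, 23] (size 4, max 23) hi=[38, 38, 50] (size 3, min 38) -> median=23
Step 8: insert 27 -> lo=[3, 11, 13, 23] (size 4, max 23) hi=[27, 38, 38, 50] (size 4, min 27) -> median=25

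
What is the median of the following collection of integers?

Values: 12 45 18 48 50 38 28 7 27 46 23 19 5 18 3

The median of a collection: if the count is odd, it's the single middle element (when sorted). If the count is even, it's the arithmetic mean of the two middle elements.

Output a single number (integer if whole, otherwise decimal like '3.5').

Step 1: insert 12 -> lo=[12] (size 1, max 12) hi=[] (size 0) -> median=12
Step 2: insert 45 -> lo=[12] (size 1, max 12) hi=[45] (size 1, min 45) -> median=28.5
Step 3: insert 18 -> lo=[12, 18] (size 2, max 18) hi=[45] (size 1, min 45) -> median=18
Step 4: insert 48 -> lo=[12, 18] (size 2, max 18) hi=[45, 48] (size 2, min 45) -> median=31.5
Step 5: insert 50 -> lo=[12, 18, 45] (size 3, max 45) hi=[48, 50] (size 2, min 48) -> median=45
Step 6: insert 38 -> lo=[12, 18, 38] (size 3, max 38) hi=[45, 48, 50] (size 3, min 45) -> median=41.5
Step 7: insert 28 -> lo=[12, 18, 28, 38] (size 4, max 38) hi=[45, 48, 50] (size 3, min 45) -> median=38
Step 8: insert 7 -> lo=[7, 12, 18, 28] (size 4, max 28) hi=[38, 45, 48, 50] (size 4, min 38) -> median=33
Step 9: insert 27 -> lo=[7, 12, 18, 27, 28] (size 5, max 28) hi=[38, 45, 48, 50] (size 4, min 38) -> median=28
Step 10: insert 46 -> lo=[7, 12, 18, 27, 28] (size 5, max 28) hi=[38, 45, 46, 48, 50] (size 5, min 38) -> median=33
Step 11: insert 23 -> lo=[7, 12, 18, 23, 27, 28] (size 6, max 28) hi=[38, 45, 46, 48, 50] (size 5, min 38) -> median=28
Step 12: insert 19 -> lo=[7, 12, 18, 19, 23, 27] (size 6, max 27) hi=[28, 38, 45, 46, 48, 50] (size 6, min 28) -> median=27.5
Step 13: insert 5 -> lo=[5, 7, 12, 18, 19, 23, 27] (size 7, max 27) hi=[28, 38, 45, 46, 48, 50] (size 6, min 28) -> median=27
Step 14: insert 18 -> lo=[5, 7, 12, 18, 18, 19, 23] (size 7, max 23) hi=[27, 28, 38, 45, 46, 48, 50] (size 7, min 27) -> median=25
Step 15: insert 3 -> lo=[3, 5, 7, 12, 18, 18, 19, 23] (size 8, max 23) hi=[27, 28, 38, 45, 46, 48, 50] (size 7, min 27) -> median=23

Answer: 23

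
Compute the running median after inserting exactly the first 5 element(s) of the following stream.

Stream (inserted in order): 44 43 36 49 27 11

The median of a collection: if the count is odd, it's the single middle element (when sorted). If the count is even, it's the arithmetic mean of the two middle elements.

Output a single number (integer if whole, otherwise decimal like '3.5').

Step 1: insert 44 -> lo=[44] (size 1, max 44) hi=[] (size 0) -> median=44
Step 2: insert 43 -> lo=[43] (size 1, max 43) hi=[44] (size 1, min 44) -> median=43.5
Step 3: insert 36 -> lo=[36, 43] (size 2, max 43) hi=[44] (size 1, min 44) -> median=43
Step 4: insert 49 -> lo=[36, 43] (size 2, max 43) hi=[44, 49] (size 2, min 44) -> median=43.5
Step 5: insert 27 -> lo=[27, 36, 43] (size 3, max 43) hi=[44, 49] (size 2, min 44) -> median=43

Answer: 43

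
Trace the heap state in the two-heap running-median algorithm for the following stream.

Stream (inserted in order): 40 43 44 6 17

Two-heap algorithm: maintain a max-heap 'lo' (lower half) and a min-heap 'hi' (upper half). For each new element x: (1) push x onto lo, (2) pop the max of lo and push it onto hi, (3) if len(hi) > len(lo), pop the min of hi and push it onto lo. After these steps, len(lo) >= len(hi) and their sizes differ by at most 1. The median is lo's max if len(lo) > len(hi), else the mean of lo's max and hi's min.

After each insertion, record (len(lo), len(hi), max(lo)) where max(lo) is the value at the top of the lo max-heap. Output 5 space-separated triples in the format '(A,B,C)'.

Step 1: insert 40 -> lo=[40] hi=[] -> (len(lo)=1, len(hi)=0, max(lo)=40)
Step 2: insert 43 -> lo=[40] hi=[43] -> (len(lo)=1, len(hi)=1, max(lo)=40)
Step 3: insert 44 -> lo=[40, 43] hi=[44] -> (len(lo)=2, len(hi)=1, max(lo)=43)
Step 4: insert 6 -> lo=[6, 40] hi=[43, 44] -> (len(lo)=2, len(hi)=2, max(lo)=40)
Step 5: insert 17 -> lo=[6, 17, 40] hi=[43, 44] -> (len(lo)=3, len(hi)=2, max(lo)=40)

Answer: (1,0,40) (1,1,40) (2,1,43) (2,2,40) (3,2,40)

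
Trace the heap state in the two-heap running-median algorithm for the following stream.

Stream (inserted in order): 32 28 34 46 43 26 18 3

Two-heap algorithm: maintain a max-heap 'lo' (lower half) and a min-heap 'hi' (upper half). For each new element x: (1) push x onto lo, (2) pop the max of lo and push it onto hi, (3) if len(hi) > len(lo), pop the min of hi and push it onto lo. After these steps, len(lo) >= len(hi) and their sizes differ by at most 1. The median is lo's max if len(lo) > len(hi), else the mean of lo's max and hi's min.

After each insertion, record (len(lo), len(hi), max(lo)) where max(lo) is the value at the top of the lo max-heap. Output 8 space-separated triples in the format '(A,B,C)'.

Step 1: insert 32 -> lo=[32] hi=[] -> (len(lo)=1, len(hi)=0, max(lo)=32)
Step 2: insert 28 -> lo=[28] hi=[32] -> (len(lo)=1, len(hi)=1, max(lo)=28)
Step 3: insert 34 -> lo=[28, 32] hi=[34] -> (len(lo)=2, len(hi)=1, max(lo)=32)
Step 4: insert 46 -> lo=[28, 32] hi=[34, 46] -> (len(lo)=2, len(hi)=2, max(lo)=32)
Step 5: insert 43 -> lo=[28, 32, 34] hi=[43, 46] -> (len(lo)=3, len(hi)=2, max(lo)=34)
Step 6: insert 26 -> lo=[26, 28, 32] hi=[34, 43, 46] -> (len(lo)=3, len(hi)=3, max(lo)=32)
Step 7: insert 18 -> lo=[18, 26, 28, 32] hi=[34, 43, 46] -> (len(lo)=4, len(hi)=3, max(lo)=32)
Step 8: insert 3 -> lo=[3, 18, 26, 28] hi=[32, 34, 43, 46] -> (len(lo)=4, len(hi)=4, max(lo)=28)

Answer: (1,0,32) (1,1,28) (2,1,32) (2,2,32) (3,2,34) (3,3,32) (4,3,32) (4,4,28)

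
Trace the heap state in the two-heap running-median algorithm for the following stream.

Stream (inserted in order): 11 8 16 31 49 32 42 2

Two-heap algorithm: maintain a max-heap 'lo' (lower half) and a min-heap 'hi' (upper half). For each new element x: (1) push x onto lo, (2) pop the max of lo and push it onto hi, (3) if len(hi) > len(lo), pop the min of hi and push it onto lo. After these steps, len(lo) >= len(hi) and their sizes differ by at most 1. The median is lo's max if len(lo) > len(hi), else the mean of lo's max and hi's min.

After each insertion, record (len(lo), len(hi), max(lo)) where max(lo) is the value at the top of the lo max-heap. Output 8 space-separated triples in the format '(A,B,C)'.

Answer: (1,0,11) (1,1,8) (2,1,11) (2,2,11) (3,2,16) (3,3,16) (4,3,31) (4,4,16)

Derivation:
Step 1: insert 11 -> lo=[11] hi=[] -> (len(lo)=1, len(hi)=0, max(lo)=11)
Step 2: insert 8 -> lo=[8] hi=[11] -> (len(lo)=1, len(hi)=1, max(lo)=8)
Step 3: insert 16 -> lo=[8, 11] hi=[16] -> (len(lo)=2, len(hi)=1, max(lo)=11)
Step 4: insert 31 -> lo=[8, 11] hi=[16, 31] -> (len(lo)=2, len(hi)=2, max(lo)=11)
Step 5: insert 49 -> lo=[8, 11, 16] hi=[31, 49] -> (len(lo)=3, len(hi)=2, max(lo)=16)
Step 6: insert 32 -> lo=[8, 11, 16] hi=[31, 32, 49] -> (len(lo)=3, len(hi)=3, max(lo)=16)
Step 7: insert 42 -> lo=[8, 11, 16, 31] hi=[32, 42, 49] -> (len(lo)=4, len(hi)=3, max(lo)=31)
Step 8: insert 2 -> lo=[2, 8, 11, 16] hi=[31, 32, 42, 49] -> (len(lo)=4, len(hi)=4, max(lo)=16)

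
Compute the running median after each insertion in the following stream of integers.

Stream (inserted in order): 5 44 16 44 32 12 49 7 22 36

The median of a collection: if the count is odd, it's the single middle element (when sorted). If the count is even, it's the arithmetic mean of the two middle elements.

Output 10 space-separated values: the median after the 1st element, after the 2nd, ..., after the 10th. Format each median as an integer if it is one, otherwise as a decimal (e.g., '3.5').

Step 1: insert 5 -> lo=[5] (size 1, max 5) hi=[] (size 0) -> median=5
Step 2: insert 44 -> lo=[5] (size 1, max 5) hi=[44] (size 1, min 44) -> median=24.5
Step 3: insert 16 -> lo=[5, 16] (size 2, max 16) hi=[44] (size 1, min 44) -> median=16
Step 4: insert 44 -> lo=[5, 16] (size 2, max 16) hi=[44, 44] (size 2, min 44) -> median=30
Step 5: insert 32 -> lo=[5, 16, 32] (size 3, max 32) hi=[44, 44] (size 2, min 44) -> median=32
Step 6: insert 12 -> lo=[5, 12, 16] (size 3, max 16) hi=[32, 44, 44] (size 3, min 32) -> median=24
Step 7: insert 49 -> lo=[5, 12, 16, 32] (size 4, max 32) hi=[44, 44, 49] (size 3, min 44) -> median=32
Step 8: insert 7 -> lo=[5, 7, 12, 16] (size 4, max 16) hi=[32, 44, 44, 49] (size 4, min 32) -> median=24
Step 9: insert 22 -> lo=[5, 7, 12, 16, 22] (size 5, max 22) hi=[32, 44, 44, 49] (size 4, min 32) -> median=22
Step 10: insert 36 -> lo=[5, 7, 12, 16, 22] (size 5, max 22) hi=[32, 36, 44, 44, 49] (size 5, min 32) -> median=27

Answer: 5 24.5 16 30 32 24 32 24 22 27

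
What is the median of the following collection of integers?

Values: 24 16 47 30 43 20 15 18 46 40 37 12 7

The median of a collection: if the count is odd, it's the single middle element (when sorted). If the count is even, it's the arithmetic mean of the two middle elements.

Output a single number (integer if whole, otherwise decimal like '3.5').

Step 1: insert 24 -> lo=[24] (size 1, max 24) hi=[] (size 0) -> median=24
Step 2: insert 16 -> lo=[16] (size 1, max 16) hi=[24] (size 1, min 24) -> median=20
Step 3: insert 47 -> lo=[16, 24] (size 2, max 24) hi=[47] (size 1, min 47) -> median=24
Step 4: insert 30 -> lo=[16, 24] (size 2, max 24) hi=[30, 47] (size 2, min 30) -> median=27
Step 5: insert 43 -> lo=[16, 24, 30] (size 3, max 30) hi=[43, 47] (size 2, min 43) -> median=30
Step 6: insert 20 -> lo=[16, 20, 24] (size 3, max 24) hi=[30, 43, 47] (size 3, min 30) -> median=27
Step 7: insert 15 -> lo=[15, 16, 20, 24] (size 4, max 24) hi=[30, 43, 47] (size 3, min 30) -> median=24
Step 8: insert 18 -> lo=[15, 16, 18, 20] (size 4, max 20) hi=[24, 30, 43, 47] (size 4, min 24) -> median=22
Step 9: insert 46 -> lo=[15, 16, 18, 20, 24] (size 5, max 24) hi=[30, 43, 46, 47] (size 4, min 30) -> median=24
Step 10: insert 40 -> lo=[15, 16, 18, 20, 24] (size 5, max 24) hi=[30, 40, 43, 46, 47] (size 5, min 30) -> median=27
Step 11: insert 37 -> lo=[15, 16, 18, 20, 24, 30] (size 6, max 30) hi=[37, 40, 43, 46, 47] (size 5, min 37) -> median=30
Step 12: insert 12 -> lo=[12, 15, 16, 18, 20, 24] (size 6, max 24) hi=[30, 37, 40, 43, 46, 47] (size 6, min 30) -> median=27
Step 13: insert 7 -> lo=[7, 12, 15, 16, 18, 20, 24] (size 7, max 24) hi=[30, 37, 40, 43, 46, 47] (size 6, min 30) -> median=24

Answer: 24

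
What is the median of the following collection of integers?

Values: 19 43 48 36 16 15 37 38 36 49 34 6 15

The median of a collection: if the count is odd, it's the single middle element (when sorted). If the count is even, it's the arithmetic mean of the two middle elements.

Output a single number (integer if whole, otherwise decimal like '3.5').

Answer: 36

Derivation:
Step 1: insert 19 -> lo=[19] (size 1, max 19) hi=[] (size 0) -> median=19
Step 2: insert 43 -> lo=[19] (size 1, max 19) hi=[43] (size 1, min 43) -> median=31
Step 3: insert 48 -> lo=[19, 43] (size 2, max 43) hi=[48] (size 1, min 48) -> median=43
Step 4: insert 36 -> lo=[19, 36] (size 2, max 36) hi=[43, 48] (size 2, min 43) -> median=39.5
Step 5: insert 16 -> lo=[16, 19, 36] (size 3, max 36) hi=[43, 48] (size 2, min 43) -> median=36
Step 6: insert 15 -> lo=[15, 16, 19] (size 3, max 19) hi=[36, 43, 48] (size 3, min 36) -> median=27.5
Step 7: insert 37 -> lo=[15, 16, 19, 36] (size 4, max 36) hi=[37, 43, 48] (size 3, min 37) -> median=36
Step 8: insert 38 -> lo=[15, 16, 19, 36] (size 4, max 36) hi=[37, 38, 43, 48] (size 4, min 37) -> median=36.5
Step 9: insert 36 -> lo=[15, 16, 19, 36, 36] (size 5, max 36) hi=[37, 38, 43, 48] (size 4, min 37) -> median=36
Step 10: insert 49 -> lo=[15, 16, 19, 36, 36] (size 5, max 36) hi=[37, 38, 43, 48, 49] (size 5, min 37) -> median=36.5
Step 11: insert 34 -> lo=[15, 16, 19, 34, 36, 36] (size 6, max 36) hi=[37, 38, 43, 48, 49] (size 5, min 37) -> median=36
Step 12: insert 6 -> lo=[6, 15, 16, 19, 34, 36] (size 6, max 36) hi=[36, 37, 38, 43, 48, 49] (size 6, min 36) -> median=36
Step 13: insert 15 -> lo=[6, 15, 15, 16, 19, 34, 36] (size 7, max 36) hi=[36, 37, 38, 43, 48, 49] (size 6, min 36) -> median=36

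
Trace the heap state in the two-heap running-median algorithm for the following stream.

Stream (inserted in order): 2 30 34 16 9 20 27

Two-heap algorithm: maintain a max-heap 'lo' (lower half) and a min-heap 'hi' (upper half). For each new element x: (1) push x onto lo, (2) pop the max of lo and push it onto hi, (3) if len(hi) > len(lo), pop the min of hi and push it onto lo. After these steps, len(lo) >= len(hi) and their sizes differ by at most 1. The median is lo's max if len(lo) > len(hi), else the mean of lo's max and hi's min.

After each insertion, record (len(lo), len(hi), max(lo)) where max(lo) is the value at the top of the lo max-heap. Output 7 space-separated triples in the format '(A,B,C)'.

Answer: (1,0,2) (1,1,2) (2,1,30) (2,2,16) (3,2,16) (3,3,16) (4,3,20)

Derivation:
Step 1: insert 2 -> lo=[2] hi=[] -> (len(lo)=1, len(hi)=0, max(lo)=2)
Step 2: insert 30 -> lo=[2] hi=[30] -> (len(lo)=1, len(hi)=1, max(lo)=2)
Step 3: insert 34 -> lo=[2, 30] hi=[34] -> (len(lo)=2, len(hi)=1, max(lo)=30)
Step 4: insert 16 -> lo=[2, 16] hi=[30, 34] -> (len(lo)=2, len(hi)=2, max(lo)=16)
Step 5: insert 9 -> lo=[2, 9, 16] hi=[30, 34] -> (len(lo)=3, len(hi)=2, max(lo)=16)
Step 6: insert 20 -> lo=[2, 9, 16] hi=[20, 30, 34] -> (len(lo)=3, len(hi)=3, max(lo)=16)
Step 7: insert 27 -> lo=[2, 9, 16, 20] hi=[27, 30, 34] -> (len(lo)=4, len(hi)=3, max(lo)=20)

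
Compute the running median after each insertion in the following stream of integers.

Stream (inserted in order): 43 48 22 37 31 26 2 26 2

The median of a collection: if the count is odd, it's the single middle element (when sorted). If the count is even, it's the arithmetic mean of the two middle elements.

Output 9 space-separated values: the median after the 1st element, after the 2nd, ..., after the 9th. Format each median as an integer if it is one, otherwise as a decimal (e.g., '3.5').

Step 1: insert 43 -> lo=[43] (size 1, max 43) hi=[] (size 0) -> median=43
Step 2: insert 48 -> lo=[43] (size 1, max 43) hi=[48] (size 1, min 48) -> median=45.5
Step 3: insert 22 -> lo=[22, 43] (size 2, max 43) hi=[48] (size 1, min 48) -> median=43
Step 4: insert 37 -> lo=[22, 37] (size 2, max 37) hi=[43, 48] (size 2, min 43) -> median=40
Step 5: insert 31 -> lo=[22, 31, 37] (size 3, max 37) hi=[43, 48] (size 2, min 43) -> median=37
Step 6: insert 26 -> lo=[22, 26, 31] (size 3, max 31) hi=[37, 43, 48] (size 3, min 37) -> median=34
Step 7: insert 2 -> lo=[2, 22, 26, 31] (size 4, max 31) hi=[37, 43, 48] (size 3, min 37) -> median=31
Step 8: insert 26 -> lo=[2, 22, 26, 26] (size 4, max 26) hi=[31, 37, 43, 48] (size 4, min 31) -> median=28.5
Step 9: insert 2 -> lo=[2, 2, 22, 26, 26] (size 5, max 26) hi=[31, 37, 43, 48] (size 4, min 31) -> median=26

Answer: 43 45.5 43 40 37 34 31 28.5 26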